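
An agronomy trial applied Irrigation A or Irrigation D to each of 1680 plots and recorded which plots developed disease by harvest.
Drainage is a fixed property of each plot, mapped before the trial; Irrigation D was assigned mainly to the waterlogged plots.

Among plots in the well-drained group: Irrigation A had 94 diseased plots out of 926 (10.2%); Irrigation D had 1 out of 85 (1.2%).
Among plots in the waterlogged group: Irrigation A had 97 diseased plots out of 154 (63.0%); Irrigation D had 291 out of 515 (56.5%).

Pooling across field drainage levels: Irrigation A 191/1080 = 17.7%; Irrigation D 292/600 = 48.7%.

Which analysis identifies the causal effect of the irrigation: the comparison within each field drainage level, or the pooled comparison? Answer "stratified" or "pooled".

stratified

Field drainage differs across irrigations for reasons unrelated to any effect of the irrigation itself, and it separately predicts the outcome — a classic confounder. We must compare within field drainage levels.
Within each level — well-drained: 10.2% vs 1.2%; waterlogged: 63.0% vs 56.5% — Irrigation D is lower every time.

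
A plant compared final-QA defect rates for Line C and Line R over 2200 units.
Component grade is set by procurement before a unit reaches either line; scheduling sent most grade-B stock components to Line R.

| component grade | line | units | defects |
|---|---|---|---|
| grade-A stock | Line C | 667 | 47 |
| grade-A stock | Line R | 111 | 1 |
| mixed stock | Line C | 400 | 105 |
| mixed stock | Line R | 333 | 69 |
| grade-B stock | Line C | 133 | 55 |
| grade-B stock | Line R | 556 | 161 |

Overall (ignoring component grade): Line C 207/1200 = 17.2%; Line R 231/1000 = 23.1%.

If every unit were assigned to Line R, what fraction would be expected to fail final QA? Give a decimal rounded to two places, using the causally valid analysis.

Within every component grade level Line R has the lower rate, yet pooled Line C does — Simpson's reversal.
The imbalance in component grade arose from how units were allocated, not from anything the line did; and component grade independently affects the outcome. The pooled gap is confounded — condition on component grade.
Standardising Line R to the population component grade mix: 0.354·1/111 + 0.333·69/333 + 0.313·161/556 = 0.163.

0.16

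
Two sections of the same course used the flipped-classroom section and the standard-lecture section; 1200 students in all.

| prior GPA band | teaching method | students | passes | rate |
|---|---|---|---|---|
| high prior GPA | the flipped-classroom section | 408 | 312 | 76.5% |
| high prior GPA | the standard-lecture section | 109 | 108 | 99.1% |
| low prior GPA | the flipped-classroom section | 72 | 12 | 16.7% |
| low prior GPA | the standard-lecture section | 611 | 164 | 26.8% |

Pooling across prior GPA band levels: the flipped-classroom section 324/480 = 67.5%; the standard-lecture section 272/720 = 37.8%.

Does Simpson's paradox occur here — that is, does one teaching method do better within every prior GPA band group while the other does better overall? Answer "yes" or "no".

yes

Within each prior GPA band level (high prior GPA 76.5% vs 99.1%; low prior GPA 16.7% vs 26.8%), the standard-lecture section has the higher rate every time. Pooled: 67.5% vs 37.8% — the flipped-classroom section has the higher rate overall. The two comparisons disagree.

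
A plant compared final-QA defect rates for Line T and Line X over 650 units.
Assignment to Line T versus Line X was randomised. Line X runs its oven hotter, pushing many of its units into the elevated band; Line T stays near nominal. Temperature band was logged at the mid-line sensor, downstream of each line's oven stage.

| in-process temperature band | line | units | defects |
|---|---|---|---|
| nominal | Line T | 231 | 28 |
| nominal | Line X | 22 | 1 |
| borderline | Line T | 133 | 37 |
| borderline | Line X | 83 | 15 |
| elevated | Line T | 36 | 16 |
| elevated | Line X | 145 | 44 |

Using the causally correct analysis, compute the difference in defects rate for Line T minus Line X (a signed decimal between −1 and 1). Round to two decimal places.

In-process temperature band here is a post-treatment variable shaped by the line; conditioning on it would introduce bias rather than remove it. The overall comparison is the causal one.
The causal difference is the pooled difference: 0.203 − 0.240 = -0.037.

-0.04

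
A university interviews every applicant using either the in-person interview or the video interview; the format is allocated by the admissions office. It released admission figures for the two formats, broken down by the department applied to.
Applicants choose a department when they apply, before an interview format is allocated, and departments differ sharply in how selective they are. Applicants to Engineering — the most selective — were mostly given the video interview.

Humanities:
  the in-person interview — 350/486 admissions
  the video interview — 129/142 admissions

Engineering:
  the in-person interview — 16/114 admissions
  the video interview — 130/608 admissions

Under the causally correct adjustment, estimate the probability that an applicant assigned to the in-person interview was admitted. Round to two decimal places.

The department-specific comparison favours the video interview throughout, but the pooled figures favour the in-person interview. The question is whether to condition on department.
Since department is a pre-existing factor (not a product of the interview format) and it affects the outcome on its own, it is a confounder. The stratified rates, not the pooled rate, identify the causal effect.
Standardising the in-person interview to the population department mix: 0.465·350/486 + 0.535·16/114 = 0.410.

0.41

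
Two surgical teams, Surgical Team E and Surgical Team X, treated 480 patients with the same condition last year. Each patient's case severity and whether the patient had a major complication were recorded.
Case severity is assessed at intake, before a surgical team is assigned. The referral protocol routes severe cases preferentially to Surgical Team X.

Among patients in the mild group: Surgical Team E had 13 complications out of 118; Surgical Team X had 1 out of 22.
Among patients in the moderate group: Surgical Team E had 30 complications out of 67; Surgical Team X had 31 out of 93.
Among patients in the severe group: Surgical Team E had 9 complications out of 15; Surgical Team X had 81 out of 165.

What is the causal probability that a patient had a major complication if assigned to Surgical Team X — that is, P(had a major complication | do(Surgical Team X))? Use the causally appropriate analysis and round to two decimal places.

Case severity is set before the surgical team has any effect — it is not caused by the surgical team — and it independently drives the outcome. That makes it a confounder, so the causal comparison is within case severity levels.
Standardising Surgical Team X to the population case severity mix: 0.292·1/22 + 0.333·31/93 + 0.375·81/165 = 0.308.

0.31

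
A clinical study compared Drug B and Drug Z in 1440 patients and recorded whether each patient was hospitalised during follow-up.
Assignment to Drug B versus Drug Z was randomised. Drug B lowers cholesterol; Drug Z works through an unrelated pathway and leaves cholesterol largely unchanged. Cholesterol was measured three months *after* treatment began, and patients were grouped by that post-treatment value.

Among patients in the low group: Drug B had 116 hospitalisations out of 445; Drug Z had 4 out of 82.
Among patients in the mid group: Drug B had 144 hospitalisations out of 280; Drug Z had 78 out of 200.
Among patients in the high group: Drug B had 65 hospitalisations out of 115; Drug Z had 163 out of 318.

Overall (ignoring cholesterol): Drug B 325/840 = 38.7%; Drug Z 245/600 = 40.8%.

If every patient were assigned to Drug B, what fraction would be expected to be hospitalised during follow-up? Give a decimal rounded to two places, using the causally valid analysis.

0.39

Cholesterol lies on the pathway drug → cholesterol → outcome, so adjusting for it blocks the indirect effect. For the total causal effect of drug, use the unadjusted pooled rates.
So P(outcome | do(Drug B)) is just the pooled rate for Drug B: 325/840 = 0.387.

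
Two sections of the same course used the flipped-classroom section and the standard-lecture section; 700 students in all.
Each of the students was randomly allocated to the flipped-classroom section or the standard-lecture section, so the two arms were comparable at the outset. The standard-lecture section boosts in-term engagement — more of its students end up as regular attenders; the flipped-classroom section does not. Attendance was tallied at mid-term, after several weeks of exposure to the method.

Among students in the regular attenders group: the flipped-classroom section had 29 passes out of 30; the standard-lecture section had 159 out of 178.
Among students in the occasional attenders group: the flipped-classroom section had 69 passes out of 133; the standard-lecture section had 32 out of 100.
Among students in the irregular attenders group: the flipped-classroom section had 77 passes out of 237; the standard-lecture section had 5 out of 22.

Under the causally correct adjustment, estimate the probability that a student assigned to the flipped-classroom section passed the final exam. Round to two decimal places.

Within every mid-term attendance level the flipped-classroom section has the higher rate, yet pooled the standard-lecture section does — Simpson's reversal.
Stratifying would compare teaching methods among students the teaching methods themselves sorted into mid-term attendance groups — a form of selection on an intermediate. The unconditioned pooled rates give the total causal effect.
So P(outcome | do(the flipped-classroom section)) is just the pooled rate for the flipped-classroom section: 175/400 = 0.438.

0.44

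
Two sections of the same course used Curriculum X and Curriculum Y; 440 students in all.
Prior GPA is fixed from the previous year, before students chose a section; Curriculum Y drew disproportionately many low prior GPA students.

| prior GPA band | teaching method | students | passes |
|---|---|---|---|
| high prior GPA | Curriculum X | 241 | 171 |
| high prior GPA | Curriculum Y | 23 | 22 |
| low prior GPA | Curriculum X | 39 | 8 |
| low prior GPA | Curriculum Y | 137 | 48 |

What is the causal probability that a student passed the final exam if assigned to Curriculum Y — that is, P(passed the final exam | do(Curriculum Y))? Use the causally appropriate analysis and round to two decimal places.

0.71

Curriculum Y is higher inside every prior GPA band stratum but Curriculum X is higher in aggregate. Whether to stratify depends on how prior GPA band relates to the teaching method.
Prior GPA band satisfies the back-door criterion: it is not a descendant of the teaching method, and it blocks the spurious path from teaching method to outcome. Adjusting for it (i.e., using the within-prior GPA band rates) gives the causal effect.
Standardising Curriculum Y to the population prior GPA band mix: 0.600·22/23 + 0.400·48/137 = 0.714.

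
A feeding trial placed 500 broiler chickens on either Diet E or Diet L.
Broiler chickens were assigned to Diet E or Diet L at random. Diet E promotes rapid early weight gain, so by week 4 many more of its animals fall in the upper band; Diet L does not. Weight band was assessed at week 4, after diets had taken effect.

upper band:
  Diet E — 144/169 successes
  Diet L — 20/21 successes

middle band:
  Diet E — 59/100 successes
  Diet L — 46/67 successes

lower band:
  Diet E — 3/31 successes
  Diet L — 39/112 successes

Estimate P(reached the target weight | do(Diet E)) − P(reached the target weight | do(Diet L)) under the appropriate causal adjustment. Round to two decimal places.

Within every week-4 weight band level Diet L has the higher rate, yet pooled Diet E does — Simpson's reversal.
Week-4 weight band lies on the pathway diet → week-4 weight band → outcome, so adjusting for it blocks the indirect effect. For the total causal effect of diet, use the unadjusted pooled rates.
The causal difference is the pooled difference: 0.687 − 0.525 = +0.162.

+0.16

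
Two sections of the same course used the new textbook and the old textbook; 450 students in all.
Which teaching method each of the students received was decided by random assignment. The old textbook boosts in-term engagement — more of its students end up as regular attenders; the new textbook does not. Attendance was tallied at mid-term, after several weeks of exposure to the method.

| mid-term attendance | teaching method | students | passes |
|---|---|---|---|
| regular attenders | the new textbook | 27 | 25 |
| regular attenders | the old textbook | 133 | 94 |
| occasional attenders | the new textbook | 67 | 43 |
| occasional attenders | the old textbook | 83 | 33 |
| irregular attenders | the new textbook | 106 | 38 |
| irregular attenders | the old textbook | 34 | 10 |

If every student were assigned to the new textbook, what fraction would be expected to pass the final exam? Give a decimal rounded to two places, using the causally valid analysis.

Mid-term attendance here is a post-treatment variable shaped by the teaching method; conditioning on it would introduce bias rather than remove it. The overall comparison is the causal one.
So P(outcome | do(the new textbook)) is just the pooled rate for the new textbook: 106/200 = 0.530.

0.53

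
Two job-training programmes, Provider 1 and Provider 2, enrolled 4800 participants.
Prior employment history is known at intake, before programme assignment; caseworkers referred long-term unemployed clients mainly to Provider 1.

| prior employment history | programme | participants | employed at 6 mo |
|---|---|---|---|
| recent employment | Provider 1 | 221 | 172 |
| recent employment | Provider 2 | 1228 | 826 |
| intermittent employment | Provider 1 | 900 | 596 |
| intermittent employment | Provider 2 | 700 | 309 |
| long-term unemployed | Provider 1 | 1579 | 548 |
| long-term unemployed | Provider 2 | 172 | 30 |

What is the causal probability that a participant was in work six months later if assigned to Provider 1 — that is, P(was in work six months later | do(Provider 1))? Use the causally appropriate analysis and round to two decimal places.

0.58

The prior employment history-specific comparison favours Provider 1 throughout, but the pooled figures favour Provider 2. The question is whether to condition on prior employment history.
Here prior employment history is a common cause — it drives both which programme a case falls under and the outcome. The crude comparison mixes populations; the stratum-specific rates are the causally relevant ones.
Standardising Provider 1 to the population prior employment history mix: 0.302·172/221 + 0.333·596/900 + 0.365·548/1579 = 0.582.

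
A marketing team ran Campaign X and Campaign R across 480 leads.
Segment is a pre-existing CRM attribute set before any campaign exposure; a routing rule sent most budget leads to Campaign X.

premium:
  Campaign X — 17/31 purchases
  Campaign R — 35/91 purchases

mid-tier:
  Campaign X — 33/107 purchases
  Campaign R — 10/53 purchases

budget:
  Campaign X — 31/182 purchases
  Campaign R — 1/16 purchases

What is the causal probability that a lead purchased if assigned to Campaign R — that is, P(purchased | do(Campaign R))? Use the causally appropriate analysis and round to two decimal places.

The stratified and pooled comparisons disagree (Campaign X wins within each customer segment; Campaign R wins overall), so the answer turns on the causal role of customer segment.
Here customer segment is a common cause — it drives both which campaign a case falls under and the outcome. The crude comparison mixes populations; the stratum-specific rates are the causally relevant ones.
Standardising Campaign R to the population customer segment mix: 0.254·35/91 + 0.333·10/53 + 0.412·1/16 = 0.186.

0.19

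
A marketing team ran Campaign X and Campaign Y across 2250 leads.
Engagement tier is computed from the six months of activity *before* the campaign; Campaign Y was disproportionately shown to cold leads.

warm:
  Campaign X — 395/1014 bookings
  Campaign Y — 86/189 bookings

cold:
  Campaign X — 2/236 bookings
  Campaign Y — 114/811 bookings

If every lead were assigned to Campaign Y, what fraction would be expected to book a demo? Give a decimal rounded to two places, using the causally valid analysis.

0.31

Within every engagement tier level Campaign Y has the higher rate, yet pooled Campaign X does — Simpson's reversal.
Here engagement tier is a common cause — it drives both which campaign a case falls under and the outcome. The crude comparison mixes populations; the stratum-specific rates are the causally relevant ones.
Standardising Campaign Y to the population engagement tier mix: 0.535·86/189 + 0.465·114/811 = 0.309.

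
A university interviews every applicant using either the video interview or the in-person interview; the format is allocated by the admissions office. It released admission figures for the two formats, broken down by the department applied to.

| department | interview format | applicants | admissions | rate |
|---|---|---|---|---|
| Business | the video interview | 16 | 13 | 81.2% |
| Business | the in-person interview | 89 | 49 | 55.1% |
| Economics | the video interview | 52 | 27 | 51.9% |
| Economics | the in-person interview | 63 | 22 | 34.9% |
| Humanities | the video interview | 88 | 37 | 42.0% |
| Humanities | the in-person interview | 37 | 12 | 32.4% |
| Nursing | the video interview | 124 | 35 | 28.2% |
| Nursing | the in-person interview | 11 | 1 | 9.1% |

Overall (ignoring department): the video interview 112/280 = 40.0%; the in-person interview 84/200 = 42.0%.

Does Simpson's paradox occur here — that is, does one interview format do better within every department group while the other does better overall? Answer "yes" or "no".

Within each department level (Business 81.2% vs 55.1%; Economics 51.9% vs 34.9%; Humanities 42.0% vs 32.4%; Nursing 28.2% vs 9.1%), the video interview has the higher rate every time. Pooled: 40.0% vs 42.0% — the in-person interview has the higher rate overall. The two comparisons disagree.

yes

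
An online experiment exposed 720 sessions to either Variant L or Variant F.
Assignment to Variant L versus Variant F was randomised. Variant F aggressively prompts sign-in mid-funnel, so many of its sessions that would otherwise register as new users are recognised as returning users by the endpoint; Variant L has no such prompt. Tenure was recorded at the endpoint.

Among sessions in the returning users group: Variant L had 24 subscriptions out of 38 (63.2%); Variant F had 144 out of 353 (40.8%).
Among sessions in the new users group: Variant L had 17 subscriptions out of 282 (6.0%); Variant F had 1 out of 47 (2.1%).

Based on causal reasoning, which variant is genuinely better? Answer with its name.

User tenure here is a post-treatment variable shaped by the variant; conditioning on it would introduce bias rather than remove it. The overall comparison is the causal one.
Pooled: Variant L 12.8% vs Variant F 36.2%; Variant F is higher overall.

Variant F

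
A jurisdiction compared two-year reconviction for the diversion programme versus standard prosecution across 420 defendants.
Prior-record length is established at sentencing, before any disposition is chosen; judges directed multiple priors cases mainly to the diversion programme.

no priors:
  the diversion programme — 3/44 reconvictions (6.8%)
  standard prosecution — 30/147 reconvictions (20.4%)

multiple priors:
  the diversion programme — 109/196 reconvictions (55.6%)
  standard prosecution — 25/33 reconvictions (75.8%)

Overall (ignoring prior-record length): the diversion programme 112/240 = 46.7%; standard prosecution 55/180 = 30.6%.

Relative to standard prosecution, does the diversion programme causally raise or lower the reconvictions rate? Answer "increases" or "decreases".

decreases

Prior-record length differs across dispositions for reasons unrelated to any effect of the disposition itself, and it separately predicts the outcome — a classic confounder. We must compare within prior-record length levels.
Within each level — no priors: 6.8% vs 20.4%; multiple priors: 55.6% vs 75.8% — the diversion programme is lower every time.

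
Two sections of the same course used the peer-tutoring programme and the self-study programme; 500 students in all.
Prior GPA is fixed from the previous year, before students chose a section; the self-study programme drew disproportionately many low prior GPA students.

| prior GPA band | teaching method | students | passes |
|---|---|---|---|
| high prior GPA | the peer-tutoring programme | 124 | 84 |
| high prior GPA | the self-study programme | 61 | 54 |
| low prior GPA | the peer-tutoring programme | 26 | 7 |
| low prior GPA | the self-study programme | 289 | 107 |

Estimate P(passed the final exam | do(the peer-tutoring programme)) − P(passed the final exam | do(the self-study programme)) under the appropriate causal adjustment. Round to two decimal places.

The stratified and pooled comparisons disagree (the self-study programme wins within each prior GPA band; the peer-tutoring programme wins overall), so the answer turns on the causal role of prior GPA band.
Prior GPA band is set before the teaching method has any effect — it is not caused by the teaching method — and it independently drives the outcome. That makes it a confounder, so the causal comparison is within prior GPA band levels.
Adjusting over the population distribution of prior GPA band: 0.370·(0.677−0.885) + 0.630·(0.269−0.370) = -0.141.

-0.14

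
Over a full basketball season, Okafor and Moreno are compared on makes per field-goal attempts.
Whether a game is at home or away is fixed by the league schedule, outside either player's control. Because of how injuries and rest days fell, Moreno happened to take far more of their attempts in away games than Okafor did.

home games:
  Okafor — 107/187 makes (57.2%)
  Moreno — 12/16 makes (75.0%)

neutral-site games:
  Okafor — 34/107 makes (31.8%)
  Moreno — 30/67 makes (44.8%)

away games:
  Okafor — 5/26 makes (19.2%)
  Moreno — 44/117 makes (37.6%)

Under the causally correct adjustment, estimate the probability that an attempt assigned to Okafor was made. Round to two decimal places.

0.38

The stratified and pooled comparisons disagree (Moreno wins within each game venue; Okafor wins overall), so the answer turns on the causal role of game venue.
Since game venue is a pre-existing factor (not a product of the player) and it affects the outcome on its own, it is a confounder. The stratified rates, not the pooled rate, identify the causal effect.
Standardising Okafor to the population game venue mix: 0.390·107/187 + 0.335·34/107 + 0.275·5/26 = 0.383.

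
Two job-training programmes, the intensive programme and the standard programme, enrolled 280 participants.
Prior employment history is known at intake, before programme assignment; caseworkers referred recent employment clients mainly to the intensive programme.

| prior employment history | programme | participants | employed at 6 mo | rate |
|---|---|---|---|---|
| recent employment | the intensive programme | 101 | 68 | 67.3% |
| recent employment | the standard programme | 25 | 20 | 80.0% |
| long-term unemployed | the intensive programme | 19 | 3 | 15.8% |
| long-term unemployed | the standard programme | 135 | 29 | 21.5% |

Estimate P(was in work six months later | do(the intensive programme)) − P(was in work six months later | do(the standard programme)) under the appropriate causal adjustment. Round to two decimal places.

-0.09

Prior employment history satisfies the back-door criterion: it is not a descendant of the programme, and it blocks the spurious path from programme to outcome. Adjusting for it (i.e., using the within-prior employment history rates) gives the causal effect.
Adjusting over the population distribution of prior employment history: 0.450·(0.673−0.800) + 0.550·(0.158−0.215) = -0.088.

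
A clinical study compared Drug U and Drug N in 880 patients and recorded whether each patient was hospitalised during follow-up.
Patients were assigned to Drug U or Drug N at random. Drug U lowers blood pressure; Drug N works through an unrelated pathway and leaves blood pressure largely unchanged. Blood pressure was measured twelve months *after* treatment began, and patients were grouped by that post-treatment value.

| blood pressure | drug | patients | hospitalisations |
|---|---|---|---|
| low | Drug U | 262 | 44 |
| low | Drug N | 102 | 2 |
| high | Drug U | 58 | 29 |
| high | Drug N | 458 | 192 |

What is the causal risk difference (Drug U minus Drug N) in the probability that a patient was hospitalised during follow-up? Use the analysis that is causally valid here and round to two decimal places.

-0.12

The stratified and pooled comparisons disagree (Drug N wins within each blood pressure; Drug U wins overall), so the answer turns on the causal role of blood pressure.
Blood pressure here is a post-treatment variable shaped by the drug; conditioning on it would introduce bias rather than remove it. The overall comparison is the causal one.
The causal difference is the pooled difference: 0.228 − 0.346 = -0.118.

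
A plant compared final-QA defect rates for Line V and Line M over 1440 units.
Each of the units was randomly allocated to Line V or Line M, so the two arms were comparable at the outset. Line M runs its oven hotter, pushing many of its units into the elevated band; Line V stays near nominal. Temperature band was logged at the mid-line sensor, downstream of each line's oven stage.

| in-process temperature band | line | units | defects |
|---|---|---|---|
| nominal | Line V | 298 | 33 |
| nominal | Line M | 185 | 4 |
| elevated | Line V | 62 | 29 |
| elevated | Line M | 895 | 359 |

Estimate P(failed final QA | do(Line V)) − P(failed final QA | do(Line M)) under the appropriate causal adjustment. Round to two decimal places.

-0.16

The in-process temperature band-specific comparison favours Line M throughout, but the pooled figures favour Line V. The question is whether to condition on in-process temperature band.
Stratifying would compare lines among units the lines themselves sorted into in-process temperature band groups — a form of selection on an intermediate. The unconditioned pooled rates give the total causal effect.
The causal difference is the pooled difference: 0.172 − 0.336 = -0.164.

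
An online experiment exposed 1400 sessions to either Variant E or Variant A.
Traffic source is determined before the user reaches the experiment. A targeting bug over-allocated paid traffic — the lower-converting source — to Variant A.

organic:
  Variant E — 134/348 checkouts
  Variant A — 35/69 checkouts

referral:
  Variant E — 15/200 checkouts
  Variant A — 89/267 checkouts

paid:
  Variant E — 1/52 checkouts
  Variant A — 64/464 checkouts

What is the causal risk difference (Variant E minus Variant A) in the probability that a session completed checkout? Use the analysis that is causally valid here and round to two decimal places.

-0.17

The traffic source-specific comparison favours Variant A throughout, but the pooled figures favour Variant E. The question is whether to condition on traffic source.
Nothing the variant does changes traffic source; the imbalance is an allocation artefact. With traffic source also predicting the outcome, the pooled figure is confounded, and the within-stratum comparison is the causal one.
Adjusting over the population distribution of traffic source: 0.298·(0.385−0.507) + 0.334·(0.075−0.333) + 0.369·(0.019−0.138) = -0.166.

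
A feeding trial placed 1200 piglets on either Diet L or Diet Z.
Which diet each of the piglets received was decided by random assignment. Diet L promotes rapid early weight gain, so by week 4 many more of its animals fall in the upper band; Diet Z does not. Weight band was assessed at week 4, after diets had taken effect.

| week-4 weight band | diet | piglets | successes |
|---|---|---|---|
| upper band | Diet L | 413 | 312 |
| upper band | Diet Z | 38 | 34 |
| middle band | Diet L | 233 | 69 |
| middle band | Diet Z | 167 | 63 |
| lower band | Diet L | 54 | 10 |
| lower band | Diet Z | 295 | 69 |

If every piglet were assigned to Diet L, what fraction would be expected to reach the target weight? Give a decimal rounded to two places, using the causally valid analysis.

The stratified and pooled comparisons disagree (Diet Z wins within each week-4 weight band; Diet L wins overall), so the answer turns on the causal role of week-4 weight band.
Week-4 weight band is downstream of the diet. One should not condition on a consequence of treatment, so the overall rates are the right comparison.
So P(outcome | do(Diet L)) is just the pooled rate for Diet L: 391/700 = 0.559.

0.56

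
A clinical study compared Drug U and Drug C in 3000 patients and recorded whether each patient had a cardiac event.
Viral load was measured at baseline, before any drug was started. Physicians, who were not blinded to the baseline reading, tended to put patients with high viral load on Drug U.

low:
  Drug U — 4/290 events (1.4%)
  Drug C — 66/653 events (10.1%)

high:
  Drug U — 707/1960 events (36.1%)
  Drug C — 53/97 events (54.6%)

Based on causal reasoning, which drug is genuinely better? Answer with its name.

Drug U

Nothing the drug does changes viral load; the imbalance is an allocation artefact. With viral load also predicting the outcome, the pooled figure is confounded, and the within-stratum comparison is the causal one.
Within each level — low: 1.4% vs 10.1%; high: 36.1% vs 54.6% — Drug U is lower every time.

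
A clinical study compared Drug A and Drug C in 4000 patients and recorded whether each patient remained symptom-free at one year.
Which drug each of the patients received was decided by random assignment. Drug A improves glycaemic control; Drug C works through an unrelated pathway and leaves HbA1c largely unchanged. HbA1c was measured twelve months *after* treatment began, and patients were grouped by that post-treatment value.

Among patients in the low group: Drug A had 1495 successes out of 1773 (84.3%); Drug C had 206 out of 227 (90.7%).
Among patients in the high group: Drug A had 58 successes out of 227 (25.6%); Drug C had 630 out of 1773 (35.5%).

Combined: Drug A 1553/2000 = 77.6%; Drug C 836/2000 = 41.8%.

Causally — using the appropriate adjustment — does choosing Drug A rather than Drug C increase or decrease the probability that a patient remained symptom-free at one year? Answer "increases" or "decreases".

increases

Drug C is higher inside every HbA1c stratum but Drug A is higher in aggregate. Whether to stratify depends on how HbA1c relates to the drug.
HbA1c is downstream of the drug. One should not condition on a consequence of treatment, so the overall rates are the right comparison.
Pooled: Drug A 77.6% vs Drug C 41.8%; Drug A is higher overall.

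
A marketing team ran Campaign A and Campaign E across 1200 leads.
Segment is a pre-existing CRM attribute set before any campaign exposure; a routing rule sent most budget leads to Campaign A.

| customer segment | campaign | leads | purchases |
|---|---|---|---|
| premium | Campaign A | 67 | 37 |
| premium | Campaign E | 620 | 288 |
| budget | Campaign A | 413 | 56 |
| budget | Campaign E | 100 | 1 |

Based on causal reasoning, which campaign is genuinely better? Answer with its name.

Campaign A

The stratified and pooled comparisons disagree (Campaign A wins within each customer segment; Campaign E wins overall), so the answer turns on the causal role of customer segment.
Customer segment differs across campaigns for reasons unrelated to any effect of the campaign itself, and it separately predicts the outcome — a classic confounder. We must compare within customer segment levels.
Within each level — premium: 55.2% vs 46.5%; budget: 13.6% vs 1.0% — Campaign A is higher every time.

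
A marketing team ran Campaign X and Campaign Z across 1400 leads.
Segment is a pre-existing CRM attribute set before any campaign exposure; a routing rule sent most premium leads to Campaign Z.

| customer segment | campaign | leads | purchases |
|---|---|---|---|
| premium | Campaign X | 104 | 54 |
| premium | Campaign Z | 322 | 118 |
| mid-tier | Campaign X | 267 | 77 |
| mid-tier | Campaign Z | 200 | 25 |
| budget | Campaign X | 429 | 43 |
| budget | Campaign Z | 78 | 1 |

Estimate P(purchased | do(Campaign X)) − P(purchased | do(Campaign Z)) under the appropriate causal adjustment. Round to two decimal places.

+0.13

Nothing the campaign does changes customer segment; the imbalance is an allocation artefact. With customer segment also predicting the outcome, the pooled figure is confounded, and the within-stratum comparison is the causal one.
Adjusting over the population distribution of customer segment: 0.304·(0.519−0.366) + 0.334·(0.288−0.125) + 0.362·(0.100−0.013) = +0.133.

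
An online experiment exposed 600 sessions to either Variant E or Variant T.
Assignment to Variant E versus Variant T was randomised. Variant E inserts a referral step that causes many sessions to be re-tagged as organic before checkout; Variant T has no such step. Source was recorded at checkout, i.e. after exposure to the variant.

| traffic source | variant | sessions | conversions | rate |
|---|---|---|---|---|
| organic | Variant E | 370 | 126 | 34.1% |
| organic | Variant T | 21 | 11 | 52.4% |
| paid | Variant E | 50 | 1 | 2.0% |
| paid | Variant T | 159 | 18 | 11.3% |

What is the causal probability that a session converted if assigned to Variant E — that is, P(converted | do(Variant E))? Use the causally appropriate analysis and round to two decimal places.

Variant T is higher inside every traffic source stratum but Variant E is higher in aggregate. Whether to stratify depends on how traffic source relates to the variant.
Traffic source lies on the pathway variant → traffic source → outcome, so adjusting for it blocks the indirect effect. For the total causal effect of variant, use the unadjusted pooled rates.
So P(outcome | do(Variant E)) is just the pooled rate for Variant E: 127/420 = 0.302.

0.30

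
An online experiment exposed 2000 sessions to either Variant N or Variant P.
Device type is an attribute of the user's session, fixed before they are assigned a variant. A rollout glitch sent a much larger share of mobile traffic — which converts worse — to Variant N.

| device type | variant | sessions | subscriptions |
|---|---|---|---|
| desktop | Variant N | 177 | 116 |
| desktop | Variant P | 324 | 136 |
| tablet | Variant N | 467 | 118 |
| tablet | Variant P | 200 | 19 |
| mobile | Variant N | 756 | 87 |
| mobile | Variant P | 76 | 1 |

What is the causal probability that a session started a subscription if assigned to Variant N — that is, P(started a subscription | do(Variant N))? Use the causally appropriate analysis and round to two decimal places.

Device type is set before the variant has any effect — it is not caused by the variant — and it independently drives the outcome. That makes it a confounder, so the causal comparison is within device type levels.
Standardising Variant N to the population device type mix: 0.251·116/177 + 0.334·118/467 + 0.416·87/756 = 0.296.

0.30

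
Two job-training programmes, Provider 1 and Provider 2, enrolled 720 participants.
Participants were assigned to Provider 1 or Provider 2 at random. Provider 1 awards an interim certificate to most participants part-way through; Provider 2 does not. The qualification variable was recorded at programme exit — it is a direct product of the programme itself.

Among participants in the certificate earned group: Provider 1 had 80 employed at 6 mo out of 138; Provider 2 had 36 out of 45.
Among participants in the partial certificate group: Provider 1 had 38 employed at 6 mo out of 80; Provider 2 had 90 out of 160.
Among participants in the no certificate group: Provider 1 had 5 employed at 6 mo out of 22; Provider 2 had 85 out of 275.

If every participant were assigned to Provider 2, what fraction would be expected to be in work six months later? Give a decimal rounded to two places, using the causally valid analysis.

Within every qualification attained during the programme level Provider 2 has the higher rate, yet pooled Provider 1 does — Simpson's reversal.
Because the programme influences qualification attained during the programme, qualification attained during the programme is a post-treatment mediator, not a confounder. Stratifying on it would bias the estimate; the causal effect is the crude pooled difference.
So P(outcome | do(Provider 2)) is just the pooled rate for Provider 2: 211/480 = 0.440.

0.44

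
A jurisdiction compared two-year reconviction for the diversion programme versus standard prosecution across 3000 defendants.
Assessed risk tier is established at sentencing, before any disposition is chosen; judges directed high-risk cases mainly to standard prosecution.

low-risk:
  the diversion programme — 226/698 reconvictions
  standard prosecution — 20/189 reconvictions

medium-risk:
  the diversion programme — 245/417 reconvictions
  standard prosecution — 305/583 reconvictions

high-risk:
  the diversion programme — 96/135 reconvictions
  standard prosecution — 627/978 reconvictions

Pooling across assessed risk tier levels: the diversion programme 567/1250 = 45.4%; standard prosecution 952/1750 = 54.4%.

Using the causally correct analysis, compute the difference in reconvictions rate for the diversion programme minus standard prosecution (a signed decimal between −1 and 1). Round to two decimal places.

The imbalance in assessed risk tier arose from how defendants were allocated, not from anything the disposition did; and assessed risk tier independently affects the outcome. The pooled gap is confounded — condition on assessed risk tier.
Adjusting over the population distribution of assessed risk tier: 0.296·(0.324−0.106) + 0.333·(0.588−0.523) + 0.371·(0.711−0.641) = +0.112.

+0.11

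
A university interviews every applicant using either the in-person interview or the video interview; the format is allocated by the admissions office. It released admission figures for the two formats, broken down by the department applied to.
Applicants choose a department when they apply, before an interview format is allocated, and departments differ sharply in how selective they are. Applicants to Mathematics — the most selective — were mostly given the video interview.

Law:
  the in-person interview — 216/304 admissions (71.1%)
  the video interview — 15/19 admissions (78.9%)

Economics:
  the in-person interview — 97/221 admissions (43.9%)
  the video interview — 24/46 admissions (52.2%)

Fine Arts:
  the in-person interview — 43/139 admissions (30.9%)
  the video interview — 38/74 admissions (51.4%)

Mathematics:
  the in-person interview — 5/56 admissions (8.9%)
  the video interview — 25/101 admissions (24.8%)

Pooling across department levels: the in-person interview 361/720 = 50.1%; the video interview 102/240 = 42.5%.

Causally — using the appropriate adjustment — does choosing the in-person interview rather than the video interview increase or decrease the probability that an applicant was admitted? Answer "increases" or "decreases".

decreases

Nothing the interview format does changes department; the imbalance is an allocation artefact. With department also predicting the outcome, the pooled figure is confounded, and the within-stratum comparison is the causal one.
Within each level — Law: 71.1% vs 78.9%; Economics: 43.9% vs 52.2%; Fine Arts: 30.9% vs 51.4%; Mathematics: 8.9% vs 24.8% — the video interview is higher every time.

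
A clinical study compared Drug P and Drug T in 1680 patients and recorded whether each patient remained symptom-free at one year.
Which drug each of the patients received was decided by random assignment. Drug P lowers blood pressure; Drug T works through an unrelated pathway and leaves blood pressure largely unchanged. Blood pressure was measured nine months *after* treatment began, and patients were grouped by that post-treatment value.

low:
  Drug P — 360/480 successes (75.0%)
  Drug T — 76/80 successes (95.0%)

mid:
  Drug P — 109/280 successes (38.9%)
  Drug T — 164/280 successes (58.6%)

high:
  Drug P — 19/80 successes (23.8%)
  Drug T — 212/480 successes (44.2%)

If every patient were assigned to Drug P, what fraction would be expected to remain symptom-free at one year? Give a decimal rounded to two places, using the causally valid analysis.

Blood pressure is downstream of the drug. One should not condition on a consequence of treatment, so the overall rates are the right comparison.
So P(outcome | do(Drug P)) is just the pooled rate for Drug P: 488/840 = 0.581.

0.58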